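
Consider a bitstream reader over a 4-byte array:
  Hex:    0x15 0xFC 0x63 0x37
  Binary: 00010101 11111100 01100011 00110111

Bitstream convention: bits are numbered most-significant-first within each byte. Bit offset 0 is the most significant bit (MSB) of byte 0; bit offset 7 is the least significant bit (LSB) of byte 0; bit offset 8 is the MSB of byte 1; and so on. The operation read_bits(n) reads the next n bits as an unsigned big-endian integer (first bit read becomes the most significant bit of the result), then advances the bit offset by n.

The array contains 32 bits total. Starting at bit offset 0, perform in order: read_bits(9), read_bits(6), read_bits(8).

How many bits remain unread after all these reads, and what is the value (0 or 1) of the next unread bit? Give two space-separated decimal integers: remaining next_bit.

Answer: 9 1

Derivation:
Read 1: bits[0:9] width=9 -> value=43 (bin 000101011); offset now 9 = byte 1 bit 1; 23 bits remain
Read 2: bits[9:15] width=6 -> value=62 (bin 111110); offset now 15 = byte 1 bit 7; 17 bits remain
Read 3: bits[15:23] width=8 -> value=49 (bin 00110001); offset now 23 = byte 2 bit 7; 9 bits remain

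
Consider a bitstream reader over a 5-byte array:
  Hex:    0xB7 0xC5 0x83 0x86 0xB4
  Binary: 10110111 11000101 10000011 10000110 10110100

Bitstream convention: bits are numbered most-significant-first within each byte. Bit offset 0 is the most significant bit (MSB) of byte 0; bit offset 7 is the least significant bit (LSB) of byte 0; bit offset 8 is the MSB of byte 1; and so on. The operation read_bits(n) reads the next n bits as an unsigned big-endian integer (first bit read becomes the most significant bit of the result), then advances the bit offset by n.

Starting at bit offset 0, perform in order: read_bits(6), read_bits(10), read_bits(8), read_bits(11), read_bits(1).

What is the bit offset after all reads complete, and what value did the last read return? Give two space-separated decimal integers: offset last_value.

Read 1: bits[0:6] width=6 -> value=45 (bin 101101); offset now 6 = byte 0 bit 6; 34 bits remain
Read 2: bits[6:16] width=10 -> value=965 (bin 1111000101); offset now 16 = byte 2 bit 0; 24 bits remain
Read 3: bits[16:24] width=8 -> value=131 (bin 10000011); offset now 24 = byte 3 bit 0; 16 bits remain
Read 4: bits[24:35] width=11 -> value=1077 (bin 10000110101); offset now 35 = byte 4 bit 3; 5 bits remain
Read 5: bits[35:36] width=1 -> value=1 (bin 1); offset now 36 = byte 4 bit 4; 4 bits remain

Answer: 36 1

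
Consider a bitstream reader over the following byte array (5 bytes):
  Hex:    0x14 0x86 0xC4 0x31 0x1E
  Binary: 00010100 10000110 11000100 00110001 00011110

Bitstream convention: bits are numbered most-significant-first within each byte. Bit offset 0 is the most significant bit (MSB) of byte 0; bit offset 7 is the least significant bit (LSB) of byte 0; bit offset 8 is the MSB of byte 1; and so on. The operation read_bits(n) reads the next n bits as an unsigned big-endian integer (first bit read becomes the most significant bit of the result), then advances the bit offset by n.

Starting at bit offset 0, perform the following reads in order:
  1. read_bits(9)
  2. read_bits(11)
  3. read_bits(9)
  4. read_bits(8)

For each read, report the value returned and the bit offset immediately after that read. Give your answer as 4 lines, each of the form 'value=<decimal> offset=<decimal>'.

Answer: value=41 offset=9
value=108 offset=20
value=134 offset=29
value=35 offset=37

Derivation:
Read 1: bits[0:9] width=9 -> value=41 (bin 000101001); offset now 9 = byte 1 bit 1; 31 bits remain
Read 2: bits[9:20] width=11 -> value=108 (bin 00001101100); offset now 20 = byte 2 bit 4; 20 bits remain
Read 3: bits[20:29] width=9 -> value=134 (bin 010000110); offset now 29 = byte 3 bit 5; 11 bits remain
Read 4: bits[29:37] width=8 -> value=35 (bin 00100011); offset now 37 = byte 4 bit 5; 3 bits remain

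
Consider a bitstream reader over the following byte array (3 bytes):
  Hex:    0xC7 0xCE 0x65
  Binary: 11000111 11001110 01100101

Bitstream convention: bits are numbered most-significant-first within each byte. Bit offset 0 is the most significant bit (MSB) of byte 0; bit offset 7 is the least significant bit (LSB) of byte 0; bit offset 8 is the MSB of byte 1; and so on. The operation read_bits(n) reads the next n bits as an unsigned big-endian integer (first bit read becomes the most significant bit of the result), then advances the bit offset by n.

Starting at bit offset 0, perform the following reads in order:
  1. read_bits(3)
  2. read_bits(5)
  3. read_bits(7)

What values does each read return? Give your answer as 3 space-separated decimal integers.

Answer: 6 7 103

Derivation:
Read 1: bits[0:3] width=3 -> value=6 (bin 110); offset now 3 = byte 0 bit 3; 21 bits remain
Read 2: bits[3:8] width=5 -> value=7 (bin 00111); offset now 8 = byte 1 bit 0; 16 bits remain
Read 3: bits[8:15] width=7 -> value=103 (bin 1100111); offset now 15 = byte 1 bit 7; 9 bits remain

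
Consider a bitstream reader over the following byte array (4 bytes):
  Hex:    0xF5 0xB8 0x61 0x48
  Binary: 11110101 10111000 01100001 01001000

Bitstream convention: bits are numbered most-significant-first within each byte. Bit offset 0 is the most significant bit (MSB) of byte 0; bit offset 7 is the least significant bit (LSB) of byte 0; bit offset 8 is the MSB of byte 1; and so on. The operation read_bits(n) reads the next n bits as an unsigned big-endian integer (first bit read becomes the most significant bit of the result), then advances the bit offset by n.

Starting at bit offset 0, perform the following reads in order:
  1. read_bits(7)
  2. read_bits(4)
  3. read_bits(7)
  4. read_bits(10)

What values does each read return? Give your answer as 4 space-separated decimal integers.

Answer: 122 13 97 532

Derivation:
Read 1: bits[0:7] width=7 -> value=122 (bin 1111010); offset now 7 = byte 0 bit 7; 25 bits remain
Read 2: bits[7:11] width=4 -> value=13 (bin 1101); offset now 11 = byte 1 bit 3; 21 bits remain
Read 3: bits[11:18] width=7 -> value=97 (bin 1100001); offset now 18 = byte 2 bit 2; 14 bits remain
Read 4: bits[18:28] width=10 -> value=532 (bin 1000010100); offset now 28 = byte 3 bit 4; 4 bits remain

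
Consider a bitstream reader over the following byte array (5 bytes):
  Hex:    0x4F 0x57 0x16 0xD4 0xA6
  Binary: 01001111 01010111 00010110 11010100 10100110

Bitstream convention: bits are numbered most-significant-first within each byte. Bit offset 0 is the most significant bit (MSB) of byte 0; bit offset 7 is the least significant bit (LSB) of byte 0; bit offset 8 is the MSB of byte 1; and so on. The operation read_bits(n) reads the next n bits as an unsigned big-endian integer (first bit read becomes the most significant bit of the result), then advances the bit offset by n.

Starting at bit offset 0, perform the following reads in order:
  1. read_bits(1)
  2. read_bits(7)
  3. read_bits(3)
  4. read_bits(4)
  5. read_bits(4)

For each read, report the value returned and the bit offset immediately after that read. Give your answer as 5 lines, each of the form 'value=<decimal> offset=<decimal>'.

Read 1: bits[0:1] width=1 -> value=0 (bin 0); offset now 1 = byte 0 bit 1; 39 bits remain
Read 2: bits[1:8] width=7 -> value=79 (bin 1001111); offset now 8 = byte 1 bit 0; 32 bits remain
Read 3: bits[8:11] width=3 -> value=2 (bin 010); offset now 11 = byte 1 bit 3; 29 bits remain
Read 4: bits[11:15] width=4 -> value=11 (bin 1011); offset now 15 = byte 1 bit 7; 25 bits remain
Read 5: bits[15:19] width=4 -> value=8 (bin 1000); offset now 19 = byte 2 bit 3; 21 bits remain

Answer: value=0 offset=1
value=79 offset=8
value=2 offset=11
value=11 offset=15
value=8 offset=19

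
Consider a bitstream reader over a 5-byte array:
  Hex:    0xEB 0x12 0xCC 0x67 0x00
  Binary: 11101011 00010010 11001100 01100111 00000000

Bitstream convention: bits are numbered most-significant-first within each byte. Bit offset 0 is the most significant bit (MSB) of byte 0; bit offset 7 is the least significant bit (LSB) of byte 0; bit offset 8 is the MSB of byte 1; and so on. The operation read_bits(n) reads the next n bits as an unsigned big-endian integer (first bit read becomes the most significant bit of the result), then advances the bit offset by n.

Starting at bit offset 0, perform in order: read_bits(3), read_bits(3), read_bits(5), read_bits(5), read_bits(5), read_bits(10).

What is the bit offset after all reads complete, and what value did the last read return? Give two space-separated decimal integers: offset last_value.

Read 1: bits[0:3] width=3 -> value=7 (bin 111); offset now 3 = byte 0 bit 3; 37 bits remain
Read 2: bits[3:6] width=3 -> value=2 (bin 010); offset now 6 = byte 0 bit 6; 34 bits remain
Read 3: bits[6:11] width=5 -> value=24 (bin 11000); offset now 11 = byte 1 bit 3; 29 bits remain
Read 4: bits[11:16] width=5 -> value=18 (bin 10010); offset now 16 = byte 2 bit 0; 24 bits remain
Read 5: bits[16:21] width=5 -> value=25 (bin 11001); offset now 21 = byte 2 bit 5; 19 bits remain
Read 6: bits[21:31] width=10 -> value=563 (bin 1000110011); offset now 31 = byte 3 bit 7; 9 bits remain

Answer: 31 563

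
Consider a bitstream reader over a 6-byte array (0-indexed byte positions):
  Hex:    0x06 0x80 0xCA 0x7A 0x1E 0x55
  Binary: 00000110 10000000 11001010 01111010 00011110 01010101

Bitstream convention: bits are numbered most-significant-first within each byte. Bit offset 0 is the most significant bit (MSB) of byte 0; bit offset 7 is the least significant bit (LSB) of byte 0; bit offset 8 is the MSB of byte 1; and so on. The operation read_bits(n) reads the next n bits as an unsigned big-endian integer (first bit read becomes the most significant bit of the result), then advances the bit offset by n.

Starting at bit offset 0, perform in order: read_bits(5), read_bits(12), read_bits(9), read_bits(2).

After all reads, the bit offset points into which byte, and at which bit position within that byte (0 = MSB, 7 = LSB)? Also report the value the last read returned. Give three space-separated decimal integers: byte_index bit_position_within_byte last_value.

Answer: 3 4 3

Derivation:
Read 1: bits[0:5] width=5 -> value=0 (bin 00000); offset now 5 = byte 0 bit 5; 43 bits remain
Read 2: bits[5:17] width=12 -> value=3329 (bin 110100000001); offset now 17 = byte 2 bit 1; 31 bits remain
Read 3: bits[17:26] width=9 -> value=297 (bin 100101001); offset now 26 = byte 3 bit 2; 22 bits remain
Read 4: bits[26:28] width=2 -> value=3 (bin 11); offset now 28 = byte 3 bit 4; 20 bits remain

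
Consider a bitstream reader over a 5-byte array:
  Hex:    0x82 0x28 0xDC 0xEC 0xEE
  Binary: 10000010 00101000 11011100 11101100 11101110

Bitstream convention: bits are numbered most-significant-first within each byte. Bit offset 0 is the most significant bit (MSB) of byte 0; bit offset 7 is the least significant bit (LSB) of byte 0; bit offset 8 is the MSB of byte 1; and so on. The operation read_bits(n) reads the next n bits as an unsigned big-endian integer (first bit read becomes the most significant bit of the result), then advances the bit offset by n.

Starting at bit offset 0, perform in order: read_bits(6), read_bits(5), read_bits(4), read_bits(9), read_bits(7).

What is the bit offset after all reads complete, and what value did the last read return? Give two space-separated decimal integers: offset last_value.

Answer: 31 118

Derivation:
Read 1: bits[0:6] width=6 -> value=32 (bin 100000); offset now 6 = byte 0 bit 6; 34 bits remain
Read 2: bits[6:11] width=5 -> value=17 (bin 10001); offset now 11 = byte 1 bit 3; 29 bits remain
Read 3: bits[11:15] width=4 -> value=4 (bin 0100); offset now 15 = byte 1 bit 7; 25 bits remain
Read 4: bits[15:24] width=9 -> value=220 (bin 011011100); offset now 24 = byte 3 bit 0; 16 bits remain
Read 5: bits[24:31] width=7 -> value=118 (bin 1110110); offset now 31 = byte 3 bit 7; 9 bits remain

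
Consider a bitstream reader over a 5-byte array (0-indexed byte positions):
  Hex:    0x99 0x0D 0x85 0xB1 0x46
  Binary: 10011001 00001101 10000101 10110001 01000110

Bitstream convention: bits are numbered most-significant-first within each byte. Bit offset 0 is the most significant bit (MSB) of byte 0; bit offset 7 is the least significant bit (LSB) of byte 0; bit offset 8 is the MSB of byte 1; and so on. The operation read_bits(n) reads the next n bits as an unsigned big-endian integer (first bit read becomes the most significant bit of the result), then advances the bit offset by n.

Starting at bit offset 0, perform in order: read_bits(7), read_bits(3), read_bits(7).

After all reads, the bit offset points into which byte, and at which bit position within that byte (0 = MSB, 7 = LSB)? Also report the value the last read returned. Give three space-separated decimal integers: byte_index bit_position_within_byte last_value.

Answer: 2 1 27

Derivation:
Read 1: bits[0:7] width=7 -> value=76 (bin 1001100); offset now 7 = byte 0 bit 7; 33 bits remain
Read 2: bits[7:10] width=3 -> value=4 (bin 100); offset now 10 = byte 1 bit 2; 30 bits remain
Read 3: bits[10:17] width=7 -> value=27 (bin 0011011); offset now 17 = byte 2 bit 1; 23 bits remain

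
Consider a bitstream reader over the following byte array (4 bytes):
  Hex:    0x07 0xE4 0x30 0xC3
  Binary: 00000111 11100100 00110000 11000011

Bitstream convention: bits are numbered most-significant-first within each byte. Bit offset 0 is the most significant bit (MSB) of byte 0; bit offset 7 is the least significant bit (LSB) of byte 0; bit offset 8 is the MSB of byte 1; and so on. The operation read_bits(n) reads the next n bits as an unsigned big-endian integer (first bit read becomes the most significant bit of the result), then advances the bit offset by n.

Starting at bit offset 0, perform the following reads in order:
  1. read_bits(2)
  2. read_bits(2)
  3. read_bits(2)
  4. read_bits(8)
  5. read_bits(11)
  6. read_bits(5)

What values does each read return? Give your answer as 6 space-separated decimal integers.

Read 1: bits[0:2] width=2 -> value=0 (bin 00); offset now 2 = byte 0 bit 2; 30 bits remain
Read 2: bits[2:4] width=2 -> value=0 (bin 00); offset now 4 = byte 0 bit 4; 28 bits remain
Read 3: bits[4:6] width=2 -> value=1 (bin 01); offset now 6 = byte 0 bit 6; 26 bits remain
Read 4: bits[6:14] width=8 -> value=249 (bin 11111001); offset now 14 = byte 1 bit 6; 18 bits remain
Read 5: bits[14:25] width=11 -> value=97 (bin 00001100001); offset now 25 = byte 3 bit 1; 7 bits remain
Read 6: bits[25:30] width=5 -> value=16 (bin 10000); offset now 30 = byte 3 bit 6; 2 bits remain

Answer: 0 0 1 249 97 16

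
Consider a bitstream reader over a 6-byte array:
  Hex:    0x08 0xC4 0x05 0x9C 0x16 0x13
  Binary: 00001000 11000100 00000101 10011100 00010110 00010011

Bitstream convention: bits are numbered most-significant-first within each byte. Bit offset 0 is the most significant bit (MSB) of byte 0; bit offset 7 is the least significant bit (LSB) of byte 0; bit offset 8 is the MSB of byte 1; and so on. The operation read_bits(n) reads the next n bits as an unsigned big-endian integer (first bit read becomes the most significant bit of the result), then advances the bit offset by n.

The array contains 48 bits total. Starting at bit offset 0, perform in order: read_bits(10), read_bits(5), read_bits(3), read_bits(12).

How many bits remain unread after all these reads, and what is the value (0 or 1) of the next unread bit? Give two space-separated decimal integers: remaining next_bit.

Read 1: bits[0:10] width=10 -> value=35 (bin 0000100011); offset now 10 = byte 1 bit 2; 38 bits remain
Read 2: bits[10:15] width=5 -> value=2 (bin 00010); offset now 15 = byte 1 bit 7; 33 bits remain
Read 3: bits[15:18] width=3 -> value=0 (bin 000); offset now 18 = byte 2 bit 2; 30 bits remain
Read 4: bits[18:30] width=12 -> value=359 (bin 000101100111); offset now 30 = byte 3 bit 6; 18 bits remain

Answer: 18 0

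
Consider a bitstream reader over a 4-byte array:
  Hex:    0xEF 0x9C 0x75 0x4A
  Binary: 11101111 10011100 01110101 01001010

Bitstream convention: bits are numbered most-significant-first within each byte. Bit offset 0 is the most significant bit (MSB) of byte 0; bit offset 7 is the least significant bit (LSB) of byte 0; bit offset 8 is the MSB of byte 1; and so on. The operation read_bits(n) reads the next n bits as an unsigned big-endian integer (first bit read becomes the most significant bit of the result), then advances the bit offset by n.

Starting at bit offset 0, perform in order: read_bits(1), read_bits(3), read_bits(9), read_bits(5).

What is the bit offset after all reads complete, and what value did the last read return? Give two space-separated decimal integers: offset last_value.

Answer: 18 17

Derivation:
Read 1: bits[0:1] width=1 -> value=1 (bin 1); offset now 1 = byte 0 bit 1; 31 bits remain
Read 2: bits[1:4] width=3 -> value=6 (bin 110); offset now 4 = byte 0 bit 4; 28 bits remain
Read 3: bits[4:13] width=9 -> value=499 (bin 111110011); offset now 13 = byte 1 bit 5; 19 bits remain
Read 4: bits[13:18] width=5 -> value=17 (bin 10001); offset now 18 = byte 2 bit 2; 14 bits remain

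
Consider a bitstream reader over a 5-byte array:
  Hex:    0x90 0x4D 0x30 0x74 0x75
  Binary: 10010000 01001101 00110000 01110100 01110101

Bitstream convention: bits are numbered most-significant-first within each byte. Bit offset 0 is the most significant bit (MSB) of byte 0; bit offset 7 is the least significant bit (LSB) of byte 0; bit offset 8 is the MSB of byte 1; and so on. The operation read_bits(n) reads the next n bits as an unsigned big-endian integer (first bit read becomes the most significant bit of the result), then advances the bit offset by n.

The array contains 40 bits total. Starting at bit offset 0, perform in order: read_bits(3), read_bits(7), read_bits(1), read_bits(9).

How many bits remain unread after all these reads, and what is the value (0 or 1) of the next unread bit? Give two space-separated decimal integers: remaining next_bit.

Read 1: bits[0:3] width=3 -> value=4 (bin 100); offset now 3 = byte 0 bit 3; 37 bits remain
Read 2: bits[3:10] width=7 -> value=65 (bin 1000001); offset now 10 = byte 1 bit 2; 30 bits remain
Read 3: bits[10:11] width=1 -> value=0 (bin 0); offset now 11 = byte 1 bit 3; 29 bits remain
Read 4: bits[11:20] width=9 -> value=211 (bin 011010011); offset now 20 = byte 2 bit 4; 20 bits remain

Answer: 20 0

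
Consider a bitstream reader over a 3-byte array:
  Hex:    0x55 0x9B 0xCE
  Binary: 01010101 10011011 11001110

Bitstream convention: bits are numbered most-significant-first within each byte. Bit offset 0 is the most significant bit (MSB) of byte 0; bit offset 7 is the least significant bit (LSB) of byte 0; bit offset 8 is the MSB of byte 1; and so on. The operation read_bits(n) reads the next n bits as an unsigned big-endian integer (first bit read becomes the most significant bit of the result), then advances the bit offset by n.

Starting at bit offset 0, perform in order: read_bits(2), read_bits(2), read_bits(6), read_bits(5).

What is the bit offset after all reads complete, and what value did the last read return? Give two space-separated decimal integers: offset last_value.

Answer: 15 13

Derivation:
Read 1: bits[0:2] width=2 -> value=1 (bin 01); offset now 2 = byte 0 bit 2; 22 bits remain
Read 2: bits[2:4] width=2 -> value=1 (bin 01); offset now 4 = byte 0 bit 4; 20 bits remain
Read 3: bits[4:10] width=6 -> value=22 (bin 010110); offset now 10 = byte 1 bit 2; 14 bits remain
Read 4: bits[10:15] width=5 -> value=13 (bin 01101); offset now 15 = byte 1 bit 7; 9 bits remain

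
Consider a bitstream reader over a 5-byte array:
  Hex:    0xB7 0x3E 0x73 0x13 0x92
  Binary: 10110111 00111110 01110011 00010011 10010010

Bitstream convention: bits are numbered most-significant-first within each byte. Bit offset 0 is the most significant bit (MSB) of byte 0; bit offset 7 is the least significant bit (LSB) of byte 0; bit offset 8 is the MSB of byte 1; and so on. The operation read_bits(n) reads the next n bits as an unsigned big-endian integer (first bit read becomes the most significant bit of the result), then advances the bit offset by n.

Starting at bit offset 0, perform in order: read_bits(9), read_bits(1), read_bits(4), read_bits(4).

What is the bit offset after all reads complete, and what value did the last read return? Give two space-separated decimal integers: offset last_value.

Read 1: bits[0:9] width=9 -> value=366 (bin 101101110); offset now 9 = byte 1 bit 1; 31 bits remain
Read 2: bits[9:10] width=1 -> value=0 (bin 0); offset now 10 = byte 1 bit 2; 30 bits remain
Read 3: bits[10:14] width=4 -> value=15 (bin 1111); offset now 14 = byte 1 bit 6; 26 bits remain
Read 4: bits[14:18] width=4 -> value=9 (bin 1001); offset now 18 = byte 2 bit 2; 22 bits remain

Answer: 18 9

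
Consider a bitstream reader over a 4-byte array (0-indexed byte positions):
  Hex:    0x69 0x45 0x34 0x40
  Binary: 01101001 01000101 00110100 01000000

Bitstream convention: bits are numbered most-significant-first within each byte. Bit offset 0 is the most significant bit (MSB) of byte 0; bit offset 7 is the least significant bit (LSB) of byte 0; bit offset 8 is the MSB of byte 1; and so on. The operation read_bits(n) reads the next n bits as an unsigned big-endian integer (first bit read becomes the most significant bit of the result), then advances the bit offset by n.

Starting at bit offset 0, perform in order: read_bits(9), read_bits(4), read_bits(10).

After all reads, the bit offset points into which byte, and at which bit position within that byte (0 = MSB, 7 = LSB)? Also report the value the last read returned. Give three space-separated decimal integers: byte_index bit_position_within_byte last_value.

Answer: 2 7 666

Derivation:
Read 1: bits[0:9] width=9 -> value=210 (bin 011010010); offset now 9 = byte 1 bit 1; 23 bits remain
Read 2: bits[9:13] width=4 -> value=8 (bin 1000); offset now 13 = byte 1 bit 5; 19 bits remain
Read 3: bits[13:23] width=10 -> value=666 (bin 1010011010); offset now 23 = byte 2 bit 7; 9 bits remain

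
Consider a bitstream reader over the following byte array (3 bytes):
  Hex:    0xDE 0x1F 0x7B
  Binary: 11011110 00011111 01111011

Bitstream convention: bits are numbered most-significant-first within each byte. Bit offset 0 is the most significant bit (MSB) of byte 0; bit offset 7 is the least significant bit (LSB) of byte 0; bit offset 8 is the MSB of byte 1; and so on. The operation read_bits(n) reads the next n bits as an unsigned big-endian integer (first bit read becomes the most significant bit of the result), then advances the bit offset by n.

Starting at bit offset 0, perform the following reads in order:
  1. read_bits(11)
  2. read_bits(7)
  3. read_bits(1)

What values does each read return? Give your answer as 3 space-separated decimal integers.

Answer: 1776 125 1

Derivation:
Read 1: bits[0:11] width=11 -> value=1776 (bin 11011110000); offset now 11 = byte 1 bit 3; 13 bits remain
Read 2: bits[11:18] width=7 -> value=125 (bin 1111101); offset now 18 = byte 2 bit 2; 6 bits remain
Read 3: bits[18:19] width=1 -> value=1 (bin 1); offset now 19 = byte 2 bit 3; 5 bits remain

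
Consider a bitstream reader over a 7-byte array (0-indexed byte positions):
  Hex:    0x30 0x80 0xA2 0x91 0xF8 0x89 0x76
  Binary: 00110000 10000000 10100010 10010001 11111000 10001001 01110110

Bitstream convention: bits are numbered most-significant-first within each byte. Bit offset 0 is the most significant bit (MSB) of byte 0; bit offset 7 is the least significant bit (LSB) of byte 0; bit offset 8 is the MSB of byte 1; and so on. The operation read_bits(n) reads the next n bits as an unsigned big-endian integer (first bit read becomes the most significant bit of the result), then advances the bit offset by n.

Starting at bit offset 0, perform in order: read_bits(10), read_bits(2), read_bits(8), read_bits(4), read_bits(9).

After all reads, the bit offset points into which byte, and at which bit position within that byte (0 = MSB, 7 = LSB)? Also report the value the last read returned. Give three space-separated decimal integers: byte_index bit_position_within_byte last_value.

Read 1: bits[0:10] width=10 -> value=194 (bin 0011000010); offset now 10 = byte 1 bit 2; 46 bits remain
Read 2: bits[10:12] width=2 -> value=0 (bin 00); offset now 12 = byte 1 bit 4; 44 bits remain
Read 3: bits[12:20] width=8 -> value=10 (bin 00001010); offset now 20 = byte 2 bit 4; 36 bits remain
Read 4: bits[20:24] width=4 -> value=2 (bin 0010); offset now 24 = byte 3 bit 0; 32 bits remain
Read 5: bits[24:33] width=9 -> value=291 (bin 100100011); offset now 33 = byte 4 bit 1; 23 bits remain

Answer: 4 1 291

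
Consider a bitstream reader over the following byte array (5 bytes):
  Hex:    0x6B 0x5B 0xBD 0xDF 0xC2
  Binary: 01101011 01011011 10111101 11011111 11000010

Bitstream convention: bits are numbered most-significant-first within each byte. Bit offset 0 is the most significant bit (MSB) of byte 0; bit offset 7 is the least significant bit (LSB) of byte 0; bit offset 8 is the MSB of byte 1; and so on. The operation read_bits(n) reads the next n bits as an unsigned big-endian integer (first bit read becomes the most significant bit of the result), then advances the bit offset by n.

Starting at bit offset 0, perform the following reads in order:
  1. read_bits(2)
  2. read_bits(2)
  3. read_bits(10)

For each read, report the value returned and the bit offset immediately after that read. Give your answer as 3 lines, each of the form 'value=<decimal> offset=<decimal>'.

Read 1: bits[0:2] width=2 -> value=1 (bin 01); offset now 2 = byte 0 bit 2; 38 bits remain
Read 2: bits[2:4] width=2 -> value=2 (bin 10); offset now 4 = byte 0 bit 4; 36 bits remain
Read 3: bits[4:14] width=10 -> value=726 (bin 1011010110); offset now 14 = byte 1 bit 6; 26 bits remain

Answer: value=1 offset=2
value=2 offset=4
value=726 offset=14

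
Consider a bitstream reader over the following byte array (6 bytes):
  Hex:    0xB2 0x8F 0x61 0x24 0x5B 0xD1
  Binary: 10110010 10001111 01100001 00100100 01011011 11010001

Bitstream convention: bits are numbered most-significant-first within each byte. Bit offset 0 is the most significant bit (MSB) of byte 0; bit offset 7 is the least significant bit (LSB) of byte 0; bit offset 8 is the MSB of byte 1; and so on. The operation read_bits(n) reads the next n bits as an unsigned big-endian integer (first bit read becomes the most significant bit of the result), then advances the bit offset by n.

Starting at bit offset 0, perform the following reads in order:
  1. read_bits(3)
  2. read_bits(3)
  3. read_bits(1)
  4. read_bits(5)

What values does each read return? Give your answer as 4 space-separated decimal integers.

Answer: 5 4 1 8

Derivation:
Read 1: bits[0:3] width=3 -> value=5 (bin 101); offset now 3 = byte 0 bit 3; 45 bits remain
Read 2: bits[3:6] width=3 -> value=4 (bin 100); offset now 6 = byte 0 bit 6; 42 bits remain
Read 3: bits[6:7] width=1 -> value=1 (bin 1); offset now 7 = byte 0 bit 7; 41 bits remain
Read 4: bits[7:12] width=5 -> value=8 (bin 01000); offset now 12 = byte 1 bit 4; 36 bits remain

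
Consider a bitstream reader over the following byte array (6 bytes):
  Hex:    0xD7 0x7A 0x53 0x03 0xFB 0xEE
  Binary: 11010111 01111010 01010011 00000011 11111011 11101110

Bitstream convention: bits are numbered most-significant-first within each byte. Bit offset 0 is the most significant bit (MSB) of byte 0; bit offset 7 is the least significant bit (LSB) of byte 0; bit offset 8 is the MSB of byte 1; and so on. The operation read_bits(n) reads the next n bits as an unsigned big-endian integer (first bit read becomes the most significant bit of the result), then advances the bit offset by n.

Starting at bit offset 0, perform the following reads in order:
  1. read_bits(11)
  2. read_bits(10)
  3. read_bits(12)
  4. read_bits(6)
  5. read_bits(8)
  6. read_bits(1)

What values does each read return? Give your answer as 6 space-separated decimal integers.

Answer: 1723 842 1543 61 247 0

Derivation:
Read 1: bits[0:11] width=11 -> value=1723 (bin 11010111011); offset now 11 = byte 1 bit 3; 37 bits remain
Read 2: bits[11:21] width=10 -> value=842 (bin 1101001010); offset now 21 = byte 2 bit 5; 27 bits remain
Read 3: bits[21:33] width=12 -> value=1543 (bin 011000000111); offset now 33 = byte 4 bit 1; 15 bits remain
Read 4: bits[33:39] width=6 -> value=61 (bin 111101); offset now 39 = byte 4 bit 7; 9 bits remain
Read 5: bits[39:47] width=8 -> value=247 (bin 11110111); offset now 47 = byte 5 bit 7; 1 bits remain
Read 6: bits[47:48] width=1 -> value=0 (bin 0); offset now 48 = byte 6 bit 0; 0 bits remain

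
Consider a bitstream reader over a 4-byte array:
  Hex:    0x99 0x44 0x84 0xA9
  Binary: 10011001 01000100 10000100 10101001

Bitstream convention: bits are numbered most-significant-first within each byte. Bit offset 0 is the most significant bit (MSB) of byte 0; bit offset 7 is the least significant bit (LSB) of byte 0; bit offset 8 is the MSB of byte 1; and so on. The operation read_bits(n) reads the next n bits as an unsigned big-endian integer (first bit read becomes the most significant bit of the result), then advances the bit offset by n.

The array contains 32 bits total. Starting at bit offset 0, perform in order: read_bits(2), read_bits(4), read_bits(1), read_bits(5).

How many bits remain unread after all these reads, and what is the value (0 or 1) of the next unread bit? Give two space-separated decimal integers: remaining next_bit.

Read 1: bits[0:2] width=2 -> value=2 (bin 10); offset now 2 = byte 0 bit 2; 30 bits remain
Read 2: bits[2:6] width=4 -> value=6 (bin 0110); offset now 6 = byte 0 bit 6; 26 bits remain
Read 3: bits[6:7] width=1 -> value=0 (bin 0); offset now 7 = byte 0 bit 7; 25 bits remain
Read 4: bits[7:12] width=5 -> value=20 (bin 10100); offset now 12 = byte 1 bit 4; 20 bits remain

Answer: 20 0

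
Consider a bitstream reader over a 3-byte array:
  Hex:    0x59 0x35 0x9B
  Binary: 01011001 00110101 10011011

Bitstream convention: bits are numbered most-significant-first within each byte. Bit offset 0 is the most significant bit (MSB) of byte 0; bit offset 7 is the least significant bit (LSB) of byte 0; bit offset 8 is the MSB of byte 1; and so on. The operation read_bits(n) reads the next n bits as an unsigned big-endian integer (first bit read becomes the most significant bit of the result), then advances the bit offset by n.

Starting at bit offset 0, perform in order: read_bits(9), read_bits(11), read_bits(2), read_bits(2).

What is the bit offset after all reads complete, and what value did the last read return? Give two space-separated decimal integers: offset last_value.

Read 1: bits[0:9] width=9 -> value=178 (bin 010110010); offset now 9 = byte 1 bit 1; 15 bits remain
Read 2: bits[9:20] width=11 -> value=857 (bin 01101011001); offset now 20 = byte 2 bit 4; 4 bits remain
Read 3: bits[20:22] width=2 -> value=2 (bin 10); offset now 22 = byte 2 bit 6; 2 bits remain
Read 4: bits[22:24] width=2 -> value=3 (bin 11); offset now 24 = byte 3 bit 0; 0 bits remain

Answer: 24 3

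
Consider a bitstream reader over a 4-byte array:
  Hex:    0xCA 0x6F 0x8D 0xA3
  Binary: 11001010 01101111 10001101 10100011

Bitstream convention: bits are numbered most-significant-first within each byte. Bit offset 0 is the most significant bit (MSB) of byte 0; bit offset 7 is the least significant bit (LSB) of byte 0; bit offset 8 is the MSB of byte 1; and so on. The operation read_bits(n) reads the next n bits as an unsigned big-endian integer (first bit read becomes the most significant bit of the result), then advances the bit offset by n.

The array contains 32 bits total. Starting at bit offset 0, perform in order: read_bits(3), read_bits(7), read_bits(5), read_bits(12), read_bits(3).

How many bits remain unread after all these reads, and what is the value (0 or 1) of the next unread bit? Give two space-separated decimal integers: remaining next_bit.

Read 1: bits[0:3] width=3 -> value=6 (bin 110); offset now 3 = byte 0 bit 3; 29 bits remain
Read 2: bits[3:10] width=7 -> value=41 (bin 0101001); offset now 10 = byte 1 bit 2; 22 bits remain
Read 3: bits[10:15] width=5 -> value=23 (bin 10111); offset now 15 = byte 1 bit 7; 17 bits remain
Read 4: bits[15:27] width=12 -> value=3181 (bin 110001101101); offset now 27 = byte 3 bit 3; 5 bits remain
Read 5: bits[27:30] width=3 -> value=0 (bin 000); offset now 30 = byte 3 bit 6; 2 bits remain

Answer: 2 1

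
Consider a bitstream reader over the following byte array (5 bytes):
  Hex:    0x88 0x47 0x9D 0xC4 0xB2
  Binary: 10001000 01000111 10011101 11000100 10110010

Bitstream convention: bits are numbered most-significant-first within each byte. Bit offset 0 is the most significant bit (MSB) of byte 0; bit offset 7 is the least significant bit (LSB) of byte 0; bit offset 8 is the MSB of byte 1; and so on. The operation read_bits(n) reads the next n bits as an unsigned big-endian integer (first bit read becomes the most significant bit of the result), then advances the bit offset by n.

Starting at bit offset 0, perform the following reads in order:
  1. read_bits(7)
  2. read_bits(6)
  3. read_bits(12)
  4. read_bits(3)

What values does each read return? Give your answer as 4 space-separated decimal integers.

Read 1: bits[0:7] width=7 -> value=68 (bin 1000100); offset now 7 = byte 0 bit 7; 33 bits remain
Read 2: bits[7:13] width=6 -> value=8 (bin 001000); offset now 13 = byte 1 bit 5; 27 bits remain
Read 3: bits[13:25] width=12 -> value=3899 (bin 111100111011); offset now 25 = byte 3 bit 1; 15 bits remain
Read 4: bits[25:28] width=3 -> value=4 (bin 100); offset now 28 = byte 3 bit 4; 12 bits remain

Answer: 68 8 3899 4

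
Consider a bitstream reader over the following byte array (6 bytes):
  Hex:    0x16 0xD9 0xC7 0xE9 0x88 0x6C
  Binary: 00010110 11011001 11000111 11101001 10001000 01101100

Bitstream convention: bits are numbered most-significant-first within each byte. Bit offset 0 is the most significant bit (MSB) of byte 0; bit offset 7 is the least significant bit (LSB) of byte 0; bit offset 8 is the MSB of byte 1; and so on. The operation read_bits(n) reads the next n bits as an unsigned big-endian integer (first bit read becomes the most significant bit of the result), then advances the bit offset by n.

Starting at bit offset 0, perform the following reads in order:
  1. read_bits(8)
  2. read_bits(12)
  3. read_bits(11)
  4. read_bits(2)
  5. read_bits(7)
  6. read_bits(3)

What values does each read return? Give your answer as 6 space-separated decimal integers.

Read 1: bits[0:8] width=8 -> value=22 (bin 00010110); offset now 8 = byte 1 bit 0; 40 bits remain
Read 2: bits[8:20] width=12 -> value=3484 (bin 110110011100); offset now 20 = byte 2 bit 4; 28 bits remain
Read 3: bits[20:31] width=11 -> value=1012 (bin 01111110100); offset now 31 = byte 3 bit 7; 17 bits remain
Read 4: bits[31:33] width=2 -> value=3 (bin 11); offset now 33 = byte 4 bit 1; 15 bits remain
Read 5: bits[33:40] width=7 -> value=8 (bin 0001000); offset now 40 = byte 5 bit 0; 8 bits remain
Read 6: bits[40:43] width=3 -> value=3 (bin 011); offset now 43 = byte 5 bit 3; 5 bits remain

Answer: 22 3484 1012 3 8 3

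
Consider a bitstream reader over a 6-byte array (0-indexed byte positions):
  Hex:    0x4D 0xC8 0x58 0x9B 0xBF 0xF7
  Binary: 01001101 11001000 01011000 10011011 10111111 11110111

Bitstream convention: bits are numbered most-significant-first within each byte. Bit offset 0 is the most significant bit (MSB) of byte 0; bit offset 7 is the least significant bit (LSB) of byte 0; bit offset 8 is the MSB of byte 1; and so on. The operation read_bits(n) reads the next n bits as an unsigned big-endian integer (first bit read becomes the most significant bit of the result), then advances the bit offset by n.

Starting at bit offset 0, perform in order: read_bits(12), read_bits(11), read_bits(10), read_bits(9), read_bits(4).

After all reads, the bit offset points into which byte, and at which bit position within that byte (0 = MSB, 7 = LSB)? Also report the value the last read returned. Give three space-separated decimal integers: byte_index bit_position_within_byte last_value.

Answer: 5 6 13

Derivation:
Read 1: bits[0:12] width=12 -> value=1244 (bin 010011011100); offset now 12 = byte 1 bit 4; 36 bits remain
Read 2: bits[12:23] width=11 -> value=1068 (bin 10000101100); offset now 23 = byte 2 bit 7; 25 bits remain
Read 3: bits[23:33] width=10 -> value=311 (bin 0100110111); offset now 33 = byte 4 bit 1; 15 bits remain
Read 4: bits[33:42] width=9 -> value=255 (bin 011111111); offset now 42 = byte 5 bit 2; 6 bits remain
Read 5: bits[42:46] width=4 -> value=13 (bin 1101); offset now 46 = byte 5 bit 6; 2 bits remain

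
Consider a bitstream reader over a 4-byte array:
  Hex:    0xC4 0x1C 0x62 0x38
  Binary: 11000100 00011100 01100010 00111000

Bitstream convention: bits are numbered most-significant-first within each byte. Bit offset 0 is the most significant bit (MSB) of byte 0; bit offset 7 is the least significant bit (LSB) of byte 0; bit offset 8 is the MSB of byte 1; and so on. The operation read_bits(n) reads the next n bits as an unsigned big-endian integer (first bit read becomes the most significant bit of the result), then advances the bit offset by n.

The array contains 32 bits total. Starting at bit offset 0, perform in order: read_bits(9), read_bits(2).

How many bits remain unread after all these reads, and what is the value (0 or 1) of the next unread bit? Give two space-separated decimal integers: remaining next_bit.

Answer: 21 1

Derivation:
Read 1: bits[0:9] width=9 -> value=392 (bin 110001000); offset now 9 = byte 1 bit 1; 23 bits remain
Read 2: bits[9:11] width=2 -> value=0 (bin 00); offset now 11 = byte 1 bit 3; 21 bits remain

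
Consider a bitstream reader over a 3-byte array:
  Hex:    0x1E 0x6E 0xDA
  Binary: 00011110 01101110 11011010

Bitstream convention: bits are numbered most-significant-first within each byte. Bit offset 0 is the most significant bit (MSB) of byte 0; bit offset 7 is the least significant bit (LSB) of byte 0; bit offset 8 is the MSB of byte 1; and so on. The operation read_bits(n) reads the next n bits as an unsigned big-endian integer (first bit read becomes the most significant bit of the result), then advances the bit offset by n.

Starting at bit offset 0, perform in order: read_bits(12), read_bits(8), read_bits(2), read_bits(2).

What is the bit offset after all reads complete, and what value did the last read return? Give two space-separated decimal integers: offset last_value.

Answer: 24 2

Derivation:
Read 1: bits[0:12] width=12 -> value=486 (bin 000111100110); offset now 12 = byte 1 bit 4; 12 bits remain
Read 2: bits[12:20] width=8 -> value=237 (bin 11101101); offset now 20 = byte 2 bit 4; 4 bits remain
Read 3: bits[20:22] width=2 -> value=2 (bin 10); offset now 22 = byte 2 bit 6; 2 bits remain
Read 4: bits[22:24] width=2 -> value=2 (bin 10); offset now 24 = byte 3 bit 0; 0 bits remain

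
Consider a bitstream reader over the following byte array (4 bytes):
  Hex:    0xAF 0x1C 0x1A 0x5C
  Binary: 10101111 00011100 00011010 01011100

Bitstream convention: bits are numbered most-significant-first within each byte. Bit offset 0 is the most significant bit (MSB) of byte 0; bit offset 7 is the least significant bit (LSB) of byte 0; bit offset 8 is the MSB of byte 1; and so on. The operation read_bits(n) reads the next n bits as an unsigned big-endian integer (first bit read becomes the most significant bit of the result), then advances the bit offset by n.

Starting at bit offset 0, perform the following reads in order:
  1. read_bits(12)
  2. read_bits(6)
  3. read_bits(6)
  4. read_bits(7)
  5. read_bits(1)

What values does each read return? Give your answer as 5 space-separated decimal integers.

Read 1: bits[0:12] width=12 -> value=2801 (bin 101011110001); offset now 12 = byte 1 bit 4; 20 bits remain
Read 2: bits[12:18] width=6 -> value=48 (bin 110000); offset now 18 = byte 2 bit 2; 14 bits remain
Read 3: bits[18:24] width=6 -> value=26 (bin 011010); offset now 24 = byte 3 bit 0; 8 bits remain
Read 4: bits[24:31] width=7 -> value=46 (bin 0101110); offset now 31 = byte 3 bit 7; 1 bits remain
Read 5: bits[31:32] width=1 -> value=0 (bin 0); offset now 32 = byte 4 bit 0; 0 bits remain

Answer: 2801 48 26 46 0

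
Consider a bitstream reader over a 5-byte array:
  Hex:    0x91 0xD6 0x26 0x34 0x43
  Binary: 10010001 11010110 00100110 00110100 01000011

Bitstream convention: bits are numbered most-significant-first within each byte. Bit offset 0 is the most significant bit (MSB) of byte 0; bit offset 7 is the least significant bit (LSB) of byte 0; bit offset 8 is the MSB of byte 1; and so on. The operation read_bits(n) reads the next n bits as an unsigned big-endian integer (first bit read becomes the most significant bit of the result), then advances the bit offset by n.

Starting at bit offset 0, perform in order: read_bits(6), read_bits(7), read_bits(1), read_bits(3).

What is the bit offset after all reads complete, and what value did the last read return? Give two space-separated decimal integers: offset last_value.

Read 1: bits[0:6] width=6 -> value=36 (bin 100100); offset now 6 = byte 0 bit 6; 34 bits remain
Read 2: bits[6:13] width=7 -> value=58 (bin 0111010); offset now 13 = byte 1 bit 5; 27 bits remain
Read 3: bits[13:14] width=1 -> value=1 (bin 1); offset now 14 = byte 1 bit 6; 26 bits remain
Read 4: bits[14:17] width=3 -> value=4 (bin 100); offset now 17 = byte 2 bit 1; 23 bits remain

Answer: 17 4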